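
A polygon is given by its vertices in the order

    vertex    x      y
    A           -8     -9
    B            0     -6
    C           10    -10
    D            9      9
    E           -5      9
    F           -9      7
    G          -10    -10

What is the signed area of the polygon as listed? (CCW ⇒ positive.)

315

Apply the surveyor's formula: 2A = Σ (x_i·y_{i+1} − x_{i+1}·y_i), indices taken mod 7.
Cross-terms: 48, 60, 180, 126, 46, 160, 10  ⇒  Σ = 630
Signed area = Σ/2 = 315 (positive ⇒ counter-clockwise traversal).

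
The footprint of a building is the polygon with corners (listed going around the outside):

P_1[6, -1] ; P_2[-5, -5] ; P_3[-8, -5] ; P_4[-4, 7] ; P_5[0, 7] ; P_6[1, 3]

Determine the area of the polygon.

Σ = (-35) + (-15) + (-76) + (-28) + (-7) + (-19) = -180
Area = |Σ|/2 = 90.

90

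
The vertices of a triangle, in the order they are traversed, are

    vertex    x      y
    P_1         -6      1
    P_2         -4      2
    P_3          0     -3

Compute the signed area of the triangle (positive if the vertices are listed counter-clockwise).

P_1→P_2: (-6)(2) − (-4)(1) = -8
P_2→P_3: (-4)(-3) − (0)(2) = 12
P_3→P_1: (0)(1) − (-6)(-3) = -18
Σ = -14
Signed area = Σ/2 = -7 (negative ⇒ clockwise traversal).

-7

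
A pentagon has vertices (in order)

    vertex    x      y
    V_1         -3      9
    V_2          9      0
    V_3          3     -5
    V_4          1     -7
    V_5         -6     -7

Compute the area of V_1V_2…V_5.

133

Apply Gauss's area formula: 2A = Σ (x_i·y_{i+1} − x_{i+1}·y_i), indices taken mod 5.
Σ = (-81) + (-45) + (-16) + (-49) + (-75) = -266
Area = |Σ|/2 = 133.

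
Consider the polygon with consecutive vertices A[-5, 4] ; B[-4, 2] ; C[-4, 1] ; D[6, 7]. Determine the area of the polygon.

Σ = (6) + (4) + (-34) + (59) = 35
Area = |Σ|/2 = 17.5.

17.5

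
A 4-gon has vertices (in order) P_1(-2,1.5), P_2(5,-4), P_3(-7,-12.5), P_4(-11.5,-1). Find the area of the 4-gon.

123

Cross-terms: 0.5, -90.5, -136.75, -19.25  ⇒  Σ = -246
Area = |Σ|/2 = 123.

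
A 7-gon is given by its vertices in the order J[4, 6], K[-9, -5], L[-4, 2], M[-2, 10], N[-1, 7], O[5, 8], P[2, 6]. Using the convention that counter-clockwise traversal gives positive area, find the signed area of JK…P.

Cross-terms: 34, -38, -36, -4, -43, 14, -12  ⇒  Σ = -85
Signed area = Σ/2 = -42.5 (negative ⇒ clockwise traversal).

-42.5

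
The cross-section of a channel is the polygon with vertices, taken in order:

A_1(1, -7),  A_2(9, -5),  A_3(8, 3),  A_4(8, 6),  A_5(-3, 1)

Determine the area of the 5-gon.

Apply the shoelace (surveyor's) formula: 2A = Σ (x_i·y_{i+1} − x_{i+1}·y_i), indices taken mod 5.
Cross-terms: 58, 67, 24, 26, 20  ⇒  Σ = 195
Area = |Σ|/2 = 97.5.

97.5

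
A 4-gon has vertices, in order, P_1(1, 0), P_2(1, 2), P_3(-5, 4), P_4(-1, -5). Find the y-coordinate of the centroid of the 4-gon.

Apply Gauss's area formula. First the cross-terms c_i = x_i·y_{i+1} − x_{i+1}·y_i:
  2, 14, 29, 5  ⇒  2A = 50, A = 25.
Then Σ (y_i + y_{i+1})·c_i = 34, so ȳ = 34 / (6·25) = 17/75.

17/75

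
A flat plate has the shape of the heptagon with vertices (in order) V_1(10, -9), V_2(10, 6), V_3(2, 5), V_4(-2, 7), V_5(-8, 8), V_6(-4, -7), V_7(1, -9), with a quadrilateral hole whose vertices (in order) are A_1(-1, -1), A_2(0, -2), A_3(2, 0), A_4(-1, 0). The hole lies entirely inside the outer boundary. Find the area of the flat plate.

228.5

Outer boundary:
Apply Gauss's area formula: 2A = Σ (x_i·y_{i+1} − x_{i+1}·y_i), indices taken mod 7.
Σ = (150) + (38) + (24) + (40) + (88) + (43) + (81) = 464
Area = |Σ|/2 = 232.
Hole:
Σ = (2) + (4) + (0) + (1) = 7
Area = |Σ|/2 = 3.5.
Net area = 232 − 3.5 = 228.5.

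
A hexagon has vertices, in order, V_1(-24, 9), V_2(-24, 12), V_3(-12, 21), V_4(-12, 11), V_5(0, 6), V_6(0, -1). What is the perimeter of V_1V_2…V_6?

74

|V_1V_2| = √((0)² + (3)²) = √9 = 3
|V_2V_3| = √((12)² + (9)²) = √225 = 15
|V_3V_4| = √((0)² + (-10)²) = √100 = 10
|V_4V_5| = √((12)² + (-5)²) = √169 = 13
|V_5V_6| = √((0)² + (-7)²) = √49 = 7
|V_6V_1| = √((-24)² + (10)²) = √676 = 26
Perimeter = 3 + 15 + 10 + 13 + 7 + 26 = 74.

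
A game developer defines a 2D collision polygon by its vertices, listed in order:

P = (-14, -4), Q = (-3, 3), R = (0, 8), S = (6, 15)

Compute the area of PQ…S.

Apply the shoelace formula: 2A = Σ (x_i·y_{i+1} − x_{i+1}·y_i), indices taken mod 4.
Cross-terms: -54, -24, -48, 186  ⇒  Σ = 60
Area = |Σ|/2 = 30.

30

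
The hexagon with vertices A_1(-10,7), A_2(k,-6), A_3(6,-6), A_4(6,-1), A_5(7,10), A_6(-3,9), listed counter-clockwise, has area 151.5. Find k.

4

The doubled signed area Σ (x_i y_{i+1} − x_{i+1} y_i) is linear in k.
With k=0 it equals 355; the coefficient of k is -13 (from the two edges through A_2).
So -13·k + 355 = 2·151.5 = 303 ⇒ k = 4.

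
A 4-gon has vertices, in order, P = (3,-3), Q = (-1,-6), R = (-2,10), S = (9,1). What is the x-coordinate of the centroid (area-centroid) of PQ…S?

Apply the shoelace (surveyor's) formula. First the cross-terms c_i = x_i·y_{i+1} − x_{i+1}·y_i:
  -21, -22, -92, -30  ⇒  2A = -165, A = -82.5.
Then Σ (x_i + x_{i+1})·c_i = -980, so x̄ = -980 / (6·(-82.5)) = 196/99.

196/99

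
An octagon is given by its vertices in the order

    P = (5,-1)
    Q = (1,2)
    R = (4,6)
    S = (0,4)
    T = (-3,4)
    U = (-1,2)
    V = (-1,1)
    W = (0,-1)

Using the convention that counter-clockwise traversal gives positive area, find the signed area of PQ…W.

21

Apply Gauss's area formula: 2A = Σ (x_i·y_{i+1} − x_{i+1}·y_i), indices taken mod 8.
Cross-terms: 11, -2, 16, 12, -2, 1, 1, 5  ⇒  Σ = 42
Signed area = Σ/2 = 21 (positive ⇒ counter-clockwise traversal).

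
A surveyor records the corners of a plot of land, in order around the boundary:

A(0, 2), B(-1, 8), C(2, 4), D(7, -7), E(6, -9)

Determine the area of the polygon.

A→B: (0)(8) − (-1)(2) = 2
B→C: (-1)(4) − (2)(8) = -20
C→D: (2)(-7) − (7)(4) = -42
D→E: (7)(-9) − (6)(-7) = -21
E→A: (6)(2) − (0)(-9) = 12
Σ = -69
Area = |Σ|/2 = 34.5.

34.5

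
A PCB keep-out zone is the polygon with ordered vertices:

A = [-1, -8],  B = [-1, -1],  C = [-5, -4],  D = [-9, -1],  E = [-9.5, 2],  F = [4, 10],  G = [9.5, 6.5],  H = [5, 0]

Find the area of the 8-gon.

155.5

Apply the shoelace (surveyor's) formula: 2A = Σ (x_i·y_{i+1} − x_{i+1}·y_i), indices taken mod 8.
A→B: (-1)(-1) − (-1)(-8) = -7
B→C: (-1)(-4) − (-5)(-1) = -1
C→D: (-5)(-1) − (-9)(-4) = -31
D→E: (-9)(2) − (-9.5)(-1) = -27.5
E→F: (-9.5)(10) − (4)(2) = -103
F→G: (4)(6.5) − (9.5)(10) = -69
G→H: (9.5)(0) − (5)(6.5) = -32.5
H→A: (5)(-8) − (-1)(0) = -40
Σ = -311
Area = |Σ|/2 = 155.5.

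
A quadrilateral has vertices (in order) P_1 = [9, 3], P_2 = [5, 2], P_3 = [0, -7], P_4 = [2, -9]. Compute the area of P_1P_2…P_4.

34.5

Apply Gauss's area formula: 2A = Σ (x_i·y_{i+1} − x_{i+1}·y_i), indices taken mod 4.
Σ = (3) + (-35) + (14) + (87) = 69
Area = |Σ|/2 = 34.5.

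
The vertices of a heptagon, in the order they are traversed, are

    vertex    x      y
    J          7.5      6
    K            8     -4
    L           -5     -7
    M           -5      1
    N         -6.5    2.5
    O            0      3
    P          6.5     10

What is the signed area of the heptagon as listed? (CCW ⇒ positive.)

J→K: (7.5)(-4) − (8)(6) = -78
K→L: (8)(-7) − (-5)(-4) = -76
L→M: (-5)(1) − (-5)(-7) = -40
M→N: (-5)(2.5) − (-6.5)(1) = -6
N→O: (-6.5)(3) − (0)(2.5) = -19.5
O→P: (0)(10) − (6.5)(3) = -19.5
P→J: (6.5)(6) − (7.5)(10) = -36
Σ = -275
Signed area = Σ/2 = -137.5 (negative ⇒ clockwise traversal).

-137.5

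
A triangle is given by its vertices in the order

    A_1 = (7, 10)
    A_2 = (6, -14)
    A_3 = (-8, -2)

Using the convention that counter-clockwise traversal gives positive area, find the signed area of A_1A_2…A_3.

Apply the shoelace formula: 2A = Σ (x_i·y_{i+1} − x_{i+1}·y_i), indices taken mod 3.
A_1→A_2: (7)(-14) − (6)(10) = -158
A_2→A_3: (6)(-2) − (-8)(-14) = -124
A_3→A_1: (-8)(10) − (7)(-2) = -66
Σ = -348
Signed area = Σ/2 = -174 (negative ⇒ clockwise traversal).

-174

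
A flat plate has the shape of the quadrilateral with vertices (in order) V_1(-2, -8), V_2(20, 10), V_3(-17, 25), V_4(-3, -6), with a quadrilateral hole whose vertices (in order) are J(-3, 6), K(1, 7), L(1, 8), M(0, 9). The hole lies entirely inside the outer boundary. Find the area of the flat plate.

Outer boundary:
Apply Gauss's area formula: 2A = Σ (x_i·y_{i+1} − x_{i+1}·y_i), indices taken mod 4.
Σ = (140) + (670) + (177) + (12) = 999
Area = |Σ|/2 = 499.5.
Hole:
Cross-terms: -27, 1, 9, 27  ⇒  Σ = 10
Area = |Σ|/2 = 5.
Net area = 499.5 − 5 = 494.5.

494.5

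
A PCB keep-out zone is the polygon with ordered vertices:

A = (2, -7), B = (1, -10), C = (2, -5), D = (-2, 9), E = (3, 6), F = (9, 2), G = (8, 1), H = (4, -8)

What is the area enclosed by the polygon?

82

Cross-terms: -13, 15, 8, -39, -48, -7, -68, -12  ⇒  Σ = -164
Area = |Σ|/2 = 82.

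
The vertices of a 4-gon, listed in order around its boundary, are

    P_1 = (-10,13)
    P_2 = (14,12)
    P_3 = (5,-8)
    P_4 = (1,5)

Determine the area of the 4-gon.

Apply Gauss's area formula: 2A = Σ (x_i·y_{i+1} − x_{i+1}·y_i), indices taken mod 4.
Σ = (-302) + (-172) + (33) + (63) = -378
Area = |Σ|/2 = 189.

189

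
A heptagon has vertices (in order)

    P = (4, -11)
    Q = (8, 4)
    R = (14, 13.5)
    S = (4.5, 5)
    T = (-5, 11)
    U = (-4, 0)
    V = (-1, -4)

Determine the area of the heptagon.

Apply Gauss's area formula: 2A = Σ (x_i·y_{i+1} − x_{i+1}·y_i), indices taken mod 7.
Σ = (104) + (52) + (9.25) + (74.5) + (44) + (16) + (27) = 326.75
Area = |Σ|/2 = 163.375.

163.375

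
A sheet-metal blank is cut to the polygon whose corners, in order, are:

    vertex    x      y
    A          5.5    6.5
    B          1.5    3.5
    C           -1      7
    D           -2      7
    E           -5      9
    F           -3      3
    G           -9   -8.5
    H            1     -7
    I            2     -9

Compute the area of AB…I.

A→B: (5.5)(3.5) − (1.5)(6.5) = 9.5
B→C: (1.5)(7) − (-1)(3.5) = 14
C→D: (-1)(7) − (-2)(7) = 7
D→E: (-2)(9) − (-5)(7) = 17
E→F: (-5)(3) − (-3)(9) = 12
F→G: (-3)(-8.5) − (-9)(3) = 52.5
G→H: (-9)(-7) − (1)(-8.5) = 71.5
H→I: (1)(-9) − (2)(-7) = 5
I→A: (2)(6.5) − (5.5)(-9) = 62.5
Σ = 251
Area = |Σ|/2 = 125.5.

125.5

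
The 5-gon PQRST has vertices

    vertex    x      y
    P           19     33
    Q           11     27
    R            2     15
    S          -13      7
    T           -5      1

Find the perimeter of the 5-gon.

92

|PQ| = √((-8)² + (-6)²) = √100 = 10
|QR| = √((-9)² + (-12)²) = √225 = 15
|RS| = √((-15)² + (-8)²) = √289 = 17
|ST| = √((8)² + (-6)²) = √100 = 10
|TP| = √((24)² + (32)²) = √1600 = 40
Perimeter = 10 + 15 + 17 + 10 + 40 = 92.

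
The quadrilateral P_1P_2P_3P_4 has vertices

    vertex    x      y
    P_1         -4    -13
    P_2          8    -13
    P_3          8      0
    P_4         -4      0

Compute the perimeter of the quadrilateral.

|P_1P_2| = √((12)² + (0)²) = √144 = 12
|P_2P_3| = √((0)² + (13)²) = √169 = 13
|P_3P_4| = √((-12)² + (0)²) = √144 = 12
|P_4P_1| = √((0)² + (-13)²) = √169 = 13
Perimeter = 12 + 13 + 12 + 13 = 50.

50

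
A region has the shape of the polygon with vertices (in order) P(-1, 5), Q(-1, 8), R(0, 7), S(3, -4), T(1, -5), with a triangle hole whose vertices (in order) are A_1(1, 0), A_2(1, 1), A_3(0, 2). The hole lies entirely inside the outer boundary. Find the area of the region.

20.5

Outer boundary:
Apply Gauss's area formula: 2A = Σ (x_i·y_{i+1} − x_{i+1}·y_i), indices taken mod 5.
Cross-terms: -3, -7, -21, -11, 0  ⇒  Σ = -42
Area = |Σ|/2 = 21.
Hole:
Σ = (1) + (2) + (-2) = 1
Area = |Σ|/2 = 0.5.
Net area = 21 − 0.5 = 20.5.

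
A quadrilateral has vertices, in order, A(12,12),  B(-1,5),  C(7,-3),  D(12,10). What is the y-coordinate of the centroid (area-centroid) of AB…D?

Apply the shoelace formula. First the cross-terms c_i = x_i·y_{i+1} − x_{i+1}·y_i:
  72, -32, 106, 24  ⇒  2A = 170, A = 85.
Then Σ (y_i + y_{i+1})·c_i = 2430, so ȳ = 2430 / (6·85) = 81/17.

81/17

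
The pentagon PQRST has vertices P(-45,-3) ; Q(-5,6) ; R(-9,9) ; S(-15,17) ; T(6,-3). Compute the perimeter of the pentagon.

|PQ| = √((40)² + (9)²) = √1681 = 41
|QR| = √((-4)² + (3)²) = √25 = 5
|RS| = √((-6)² + (8)²) = √100 = 10
|ST| = √((21)² + (-20)²) = √841 = 29
|TP| = √((-51)² + (0)²) = √2601 = 51
Perimeter = 41 + 5 + 10 + 29 + 51 = 136.

136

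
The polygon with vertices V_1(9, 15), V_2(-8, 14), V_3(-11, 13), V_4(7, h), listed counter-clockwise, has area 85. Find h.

7

Write out the shoelace sum; only the two edges meeting at V_4 involve h:
2·Area = [((-11)·h − 7·13) + (7·15 − 9·h)] + 296
       = -20·h + 310 = 170
⇒ h = 7.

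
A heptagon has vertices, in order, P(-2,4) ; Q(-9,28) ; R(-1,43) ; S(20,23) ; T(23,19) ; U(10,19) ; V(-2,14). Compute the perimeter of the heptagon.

112

|PQ| = √((-7)² + (24)²) = √625 = 25
|QR| = √((8)² + (15)²) = √289 = 17
|RS| = √((21)² + (-20)²) = √841 = 29
|ST| = √((3)² + (-4)²) = √25 = 5
|TU| = √((-13)² + (0)²) = √169 = 13
|UV| = √((-12)² + (-5)²) = √169 = 13
|VP| = √((0)² + (-10)²) = √100 = 10
Perimeter = 25 + 17 + 29 + 5 + 13 + 13 + 10 = 112.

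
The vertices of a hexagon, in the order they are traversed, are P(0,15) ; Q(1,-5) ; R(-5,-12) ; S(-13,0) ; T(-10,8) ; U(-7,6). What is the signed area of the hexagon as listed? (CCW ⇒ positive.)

Apply the shoelace (surveyor's) formula: 2A = Σ (x_i·y_{i+1} − x_{i+1}·y_i), indices taken mod 6.
Σ = (-15) + (-37) + (-156) + (-104) + (-4) + (-105) = -421
Signed area = Σ/2 = -210.5 (negative ⇒ clockwise traversal).

-210.5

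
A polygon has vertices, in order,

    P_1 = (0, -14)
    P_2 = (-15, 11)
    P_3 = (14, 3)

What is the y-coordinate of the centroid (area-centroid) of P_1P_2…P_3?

Apply the shoelace formula. First the cross-terms c_i = x_i·y_{i+1} − x_{i+1}·y_i:
  -210, -199, -196  ⇒  2A = -605, A = -302.5.
Then Σ (y_i + y_{i+1})·c_i = 0, so ȳ = 0 / (6·(-302.5)) = 0.

0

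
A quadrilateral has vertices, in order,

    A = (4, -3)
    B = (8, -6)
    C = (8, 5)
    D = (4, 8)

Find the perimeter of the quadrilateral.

32

|AB| = √((4)² + (-3)²) = √25 = 5
|BC| = √((0)² + (11)²) = √121 = 11
|CD| = √((-4)² + (3)²) = √25 = 5
|DA| = √((0)² + (-11)²) = √121 = 11
Perimeter = 5 + 11 + 5 + 11 = 32.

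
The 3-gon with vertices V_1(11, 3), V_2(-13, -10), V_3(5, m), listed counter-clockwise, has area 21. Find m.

The doubled signed area Σ (x_i y_{i+1} − x_{i+1} y_i) is linear in m.
With m=0 it equals -6; the coefficient of m is -24 (from the two edges through V_3).
So -24·m + -6 = 2·21 = 42 ⇒ m = -2.

-2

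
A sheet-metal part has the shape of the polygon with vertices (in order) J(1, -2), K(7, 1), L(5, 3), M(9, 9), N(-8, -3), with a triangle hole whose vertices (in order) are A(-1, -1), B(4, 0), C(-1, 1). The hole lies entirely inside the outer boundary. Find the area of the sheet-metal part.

51.5

Outer boundary:
Cross-terms: 15, 16, 18, 45, 19  ⇒  Σ = 113
Area = |Σ|/2 = 56.5.
Hole:
Apply the surveyor's formula: 2A = Σ (x_i·y_{i+1} − x_{i+1}·y_i), indices taken mod 3.
A→B: (-1)(0) − (4)(-1) = 4
B→C: (4)(1) − (-1)(0) = 4
C→A: (-1)(-1) − (-1)(1) = 2
Σ = 10
Area = |Σ|/2 = 5.
Net area = 56.5 − 5 = 51.5.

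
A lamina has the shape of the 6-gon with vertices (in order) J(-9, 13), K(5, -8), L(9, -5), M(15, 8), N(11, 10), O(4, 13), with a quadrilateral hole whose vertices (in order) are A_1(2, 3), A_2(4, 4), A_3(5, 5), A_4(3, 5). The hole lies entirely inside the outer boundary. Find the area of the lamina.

Outer boundary:
Apply the shoelace formula: 2A = Σ (x_i·y_{i+1} − x_{i+1}·y_i), indices taken mod 6.
Σ = (7) + (47) + (147) + (62) + (103) + (169) = 535
Area = |Σ|/2 = 267.5.
Hole:
Apply Gauss's area formula: 2A = Σ (x_i·y_{i+1} − x_{i+1}·y_i), indices taken mod 4.
Σ = (-4) + (0) + (10) + (-1) = 5
Area = |Σ|/2 = 2.5.
Net area = 267.5 − 2.5 = 265.

265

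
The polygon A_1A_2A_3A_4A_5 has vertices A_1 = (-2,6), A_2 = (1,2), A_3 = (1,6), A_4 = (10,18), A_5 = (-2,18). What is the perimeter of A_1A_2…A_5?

|A_1A_2| = √((3)² + (-4)²) = √25 = 5
|A_2A_3| = √((0)² + (4)²) = √16 = 4
|A_3A_4| = √((9)² + (12)²) = √225 = 15
|A_4A_5| = √((-12)² + (0)²) = √144 = 12
|A_5A_1| = √((0)² + (-12)²) = √144 = 12
Perimeter = 5 + 4 + 15 + 12 + 12 = 48.

48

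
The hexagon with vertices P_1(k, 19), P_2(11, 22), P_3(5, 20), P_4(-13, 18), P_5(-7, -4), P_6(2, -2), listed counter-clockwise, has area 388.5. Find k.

The doubled signed area Σ (x_i y_{i+1} − x_{i+1} y_i) is linear in k.
With k=0 it equals 489; the coefficient of k is 24 (from the two edges through P_1).
So 24·k + 489 = 2·388.5 = 777 ⇒ k = 12.

12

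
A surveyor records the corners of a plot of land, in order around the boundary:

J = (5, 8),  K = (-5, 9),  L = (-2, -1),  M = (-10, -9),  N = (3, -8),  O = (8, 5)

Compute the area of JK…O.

170.5

Apply the surveyor's formula: 2A = Σ (x_i·y_{i+1} − x_{i+1}·y_i), indices taken mod 6.
Cross-terms: 85, 23, 8, 107, 79, 39  ⇒  Σ = 341
Area = |Σ|/2 = 170.5.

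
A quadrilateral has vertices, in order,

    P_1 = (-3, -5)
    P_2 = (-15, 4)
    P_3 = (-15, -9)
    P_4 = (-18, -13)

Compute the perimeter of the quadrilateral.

|P_1P_2| = √((-12)² + (9)²) = √225 = 15
|P_2P_3| = √((0)² + (-13)²) = √169 = 13
|P_3P_4| = √((-3)² + (-4)²) = √25 = 5
|P_4P_1| = √((15)² + (8)²) = √289 = 17
Perimeter = 15 + 13 + 5 + 17 = 50.

50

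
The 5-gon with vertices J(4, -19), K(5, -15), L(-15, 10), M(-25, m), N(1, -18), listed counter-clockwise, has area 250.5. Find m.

7

Write out the shoelace sum; only the two edges meeting at M involve m:
2·Area = [((-15)·m − (-25)·10) + ((-25)·(-18) − 1·m)] + -87
       = -16·m + 613 = 501
⇒ m = 7.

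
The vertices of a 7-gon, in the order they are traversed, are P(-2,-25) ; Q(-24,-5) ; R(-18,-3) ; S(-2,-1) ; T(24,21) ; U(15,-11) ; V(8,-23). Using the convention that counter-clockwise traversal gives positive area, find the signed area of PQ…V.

Apply the surveyor's formula: 2A = Σ (x_i·y_{i+1} − x_{i+1}·y_i), indices taken mod 7.
P→Q: (-2)(-5) − (-24)(-25) = -590
Q→R: (-24)(-3) − (-18)(-5) = -18
R→S: (-18)(-1) − (-2)(-3) = 12
S→T: (-2)(21) − (24)(-1) = -18
T→U: (24)(-11) − (15)(21) = -579
U→V: (15)(-23) − (8)(-11) = -257
V→P: (8)(-25) − (-2)(-23) = -246
Σ = -1696
Signed area = Σ/2 = -848 (negative ⇒ clockwise traversal).

-848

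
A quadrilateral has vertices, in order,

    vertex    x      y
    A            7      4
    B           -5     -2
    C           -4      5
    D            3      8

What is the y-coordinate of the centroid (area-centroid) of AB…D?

Apply the shoelace (surveyor's) formula. First the cross-terms c_i = x_i·y_{i+1} − x_{i+1}·y_i:
  6, -33, -47, -44  ⇒  2A = -118, A = -59.
Then Σ (y_i + y_{i+1})·c_i = -1226, so ȳ = -1226 / (6·(-59)) = 613/177.

613/177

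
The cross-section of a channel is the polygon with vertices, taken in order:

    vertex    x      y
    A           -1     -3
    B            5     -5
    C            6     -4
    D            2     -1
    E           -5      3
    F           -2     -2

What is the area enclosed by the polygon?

26.5

Σ = (20) + (10) + (2) + (1) + (16) + (4) = 53
Area = |Σ|/2 = 26.5.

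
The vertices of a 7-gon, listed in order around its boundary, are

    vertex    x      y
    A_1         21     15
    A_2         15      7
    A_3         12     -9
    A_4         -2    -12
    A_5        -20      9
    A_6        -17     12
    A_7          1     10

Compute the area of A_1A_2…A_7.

590.5

Apply the surveyor's formula: 2A = Σ (x_i·y_{i+1} − x_{i+1}·y_i), indices taken mod 7.
A_1→A_2: (21)(7) − (15)(15) = -78
A_2→A_3: (15)(-9) − (12)(7) = -219
A_3→A_4: (12)(-12) − (-2)(-9) = -162
A_4→A_5: (-2)(9) − (-20)(-12) = -258
A_5→A_6: (-20)(12) − (-17)(9) = -87
A_6→A_7: (-17)(10) − (1)(12) = -182
A_7→A_1: (1)(15) − (21)(10) = -195
Σ = -1181
Area = |Σ|/2 = 590.5.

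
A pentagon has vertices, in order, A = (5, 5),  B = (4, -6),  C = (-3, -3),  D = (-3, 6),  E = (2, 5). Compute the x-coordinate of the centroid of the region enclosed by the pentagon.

132/149

Apply the surveyor's formula. First the cross-terms c_i = x_i·y_{i+1} − x_{i+1}·y_i:
  -50, -30, -27, -27, -15  ⇒  2A = -149, A = -74.5.
Then Σ (x_i + x_{i+1})·c_i = -396, so x̄ = -396 / (6·(-74.5)) = 132/149.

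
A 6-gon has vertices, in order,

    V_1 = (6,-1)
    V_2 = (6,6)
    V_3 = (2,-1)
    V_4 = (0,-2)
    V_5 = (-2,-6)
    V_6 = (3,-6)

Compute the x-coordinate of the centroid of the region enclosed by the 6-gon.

229/79

Apply the shoelace formula. First the cross-terms c_i = x_i·y_{i+1} − x_{i+1}·y_i:
  42, -18, -4, -4, 30, 33  ⇒  2A = 79, A = 39.5.
Then Σ (x_i + x_{i+1})·c_i = 687, so x̄ = 687 / (6·39.5) = 229/79.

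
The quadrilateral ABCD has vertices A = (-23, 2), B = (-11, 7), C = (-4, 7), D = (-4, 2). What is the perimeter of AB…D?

|AB| = √((12)² + (5)²) = √169 = 13
|BC| = √((7)² + (0)²) = √49 = 7
|CD| = √((0)² + (-5)²) = √25 = 5
|DA| = √((-19)² + (0)²) = √361 = 19
Perimeter = 13 + 7 + 5 + 19 = 44.

44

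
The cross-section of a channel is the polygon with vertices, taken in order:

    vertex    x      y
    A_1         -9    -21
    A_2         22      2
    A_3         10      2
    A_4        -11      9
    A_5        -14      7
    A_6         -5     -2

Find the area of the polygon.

389.5

Cross-terms: 444, 24, 112, 49, 63, 87  ⇒  Σ = 779
Area = |Σ|/2 = 389.5.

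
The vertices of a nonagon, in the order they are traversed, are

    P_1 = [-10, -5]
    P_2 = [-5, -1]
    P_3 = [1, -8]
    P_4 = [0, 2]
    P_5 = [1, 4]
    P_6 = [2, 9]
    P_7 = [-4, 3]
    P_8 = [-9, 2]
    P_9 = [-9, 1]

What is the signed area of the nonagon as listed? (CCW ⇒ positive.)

Apply the shoelace (surveyor's) formula: 2A = Σ (x_i·y_{i+1} − x_{i+1}·y_i), indices taken mod 9.
Σ = (-15) + (41) + (2) + (-2) + (1) + (42) + (19) + (9) + (55) = 152
Signed area = Σ/2 = 76 (positive ⇒ counter-clockwise traversal).

76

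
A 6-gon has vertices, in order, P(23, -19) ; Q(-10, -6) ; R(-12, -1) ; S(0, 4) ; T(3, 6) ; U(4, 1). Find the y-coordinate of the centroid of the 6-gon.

Apply the shoelace formula. First the cross-terms c_i = x_i·y_{i+1} − x_{i+1}·y_i:
  -328, -62, -48, -12, -21, -99  ⇒  2A = -570, A = -285.
Then Σ (y_i + y_{i+1})·c_i = 10005, so ȳ = 10005 / (6·(-285)) = -667/114.

-667/114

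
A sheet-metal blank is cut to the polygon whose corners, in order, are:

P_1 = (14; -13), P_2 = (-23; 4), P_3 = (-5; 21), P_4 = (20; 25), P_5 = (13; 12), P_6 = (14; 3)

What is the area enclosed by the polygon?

Apply Gauss's area formula: 2A = Σ (x_i·y_{i+1} − x_{i+1}·y_i), indices taken mod 6.
Σ = (-243) + (-463) + (-545) + (-85) + (-129) + (-224) = -1689
Area = |Σ|/2 = 844.5.

844.5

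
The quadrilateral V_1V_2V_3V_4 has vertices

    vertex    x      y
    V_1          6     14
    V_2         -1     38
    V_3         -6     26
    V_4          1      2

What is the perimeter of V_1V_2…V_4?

|V_1V_2| = √((-7)² + (24)²) = √625 = 25
|V_2V_3| = √((-5)² + (-12)²) = √169 = 13
|V_3V_4| = √((7)² + (-24)²) = √625 = 25
|V_4V_1| = √((5)² + (12)²) = √169 = 13
Perimeter = 25 + 13 + 25 + 13 = 76.

76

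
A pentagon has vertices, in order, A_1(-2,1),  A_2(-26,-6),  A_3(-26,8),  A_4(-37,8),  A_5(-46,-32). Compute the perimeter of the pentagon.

146

|A_1A_2| = √((-24)² + (-7)²) = √625 = 25
|A_2A_3| = √((0)² + (14)²) = √196 = 14
|A_3A_4| = √((-11)² + (0)²) = √121 = 11
|A_4A_5| = √((-9)² + (-40)²) = √1681 = 41
|A_5A_1| = √((44)² + (33)²) = √3025 = 55
Perimeter = 25 + 14 + 11 + 41 + 55 = 146.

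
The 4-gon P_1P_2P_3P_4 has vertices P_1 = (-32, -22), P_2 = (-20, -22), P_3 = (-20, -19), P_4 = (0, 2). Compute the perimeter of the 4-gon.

84

|P_1P_2| = √((12)² + (0)²) = √144 = 12
|P_2P_3| = √((0)² + (3)²) = √9 = 3
|P_3P_4| = √((20)² + (21)²) = √841 = 29
|P_4P_1| = √((-32)² + (-24)²) = √1600 = 40
Perimeter = 12 + 3 + 29 + 40 = 84.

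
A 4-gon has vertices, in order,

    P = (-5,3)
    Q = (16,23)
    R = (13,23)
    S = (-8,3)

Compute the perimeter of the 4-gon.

|PQ| = √((21)² + (20)²) = √841 = 29
|QR| = √((-3)² + (0)²) = √9 = 3
|RS| = √((-21)² + (-20)²) = √841 = 29
|SP| = √((3)² + (0)²) = √9 = 3
Perimeter = 29 + 3 + 29 + 3 = 64.

64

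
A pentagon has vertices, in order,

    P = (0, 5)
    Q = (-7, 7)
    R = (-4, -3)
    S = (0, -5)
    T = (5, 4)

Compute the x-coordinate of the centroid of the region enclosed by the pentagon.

-307/231

Apply Gauss's area formula. First the cross-terms c_i = x_i·y_{i+1} − x_{i+1}·y_i:
  35, 49, 20, 25, 25  ⇒  2A = 154, A = 77.
Then Σ (x_i + x_{i+1})·c_i = -614, so x̄ = -614 / (6·77) = -307/231.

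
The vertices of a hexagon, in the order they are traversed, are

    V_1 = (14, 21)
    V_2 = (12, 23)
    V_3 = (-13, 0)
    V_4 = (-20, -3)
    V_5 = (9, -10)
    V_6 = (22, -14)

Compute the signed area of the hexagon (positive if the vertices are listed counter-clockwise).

693.5

Apply Gauss's area formula: 2A = Σ (x_i·y_{i+1} − x_{i+1}·y_i), indices taken mod 6.
Σ = (70) + (299) + (39) + (227) + (94) + (658) = 1387
Signed area = Σ/2 = 693.5 (positive ⇒ counter-clockwise traversal).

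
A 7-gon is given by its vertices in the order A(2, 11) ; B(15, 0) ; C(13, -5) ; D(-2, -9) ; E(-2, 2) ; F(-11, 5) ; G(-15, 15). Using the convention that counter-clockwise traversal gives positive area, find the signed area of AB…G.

-331

Σ = (-165) + (-75) + (-127) + (-22) + (12) + (-90) + (-195) = -662
Signed area = Σ/2 = -331 (negative ⇒ clockwise traversal).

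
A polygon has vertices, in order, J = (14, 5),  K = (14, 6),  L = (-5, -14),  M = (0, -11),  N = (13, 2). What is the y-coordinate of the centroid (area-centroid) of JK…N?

-307/83

Apply the surveyor's formula. First the cross-terms c_i = x_i·y_{i+1} − x_{i+1}·y_i:
  14, -166, 55, 143, 37  ⇒  2A = 83, A = 41.5.
Then Σ (y_i + y_{i+1})·c_i = -921, so ȳ = -921 / (6·41.5) = -307/83.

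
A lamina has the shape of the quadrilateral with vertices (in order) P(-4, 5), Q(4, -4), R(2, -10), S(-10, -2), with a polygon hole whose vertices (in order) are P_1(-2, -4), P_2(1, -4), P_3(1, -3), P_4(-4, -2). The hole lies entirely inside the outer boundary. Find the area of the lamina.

93.5

Outer boundary:
Apply the surveyor's formula: 2A = Σ (x_i·y_{i+1} − x_{i+1}·y_i), indices taken mod 4.
Cross-terms: -4, -32, -104, -58  ⇒  Σ = -198
Area = |Σ|/2 = 99.
Hole:
Apply Gauss's area formula: 2A = Σ (x_i·y_{i+1} − x_{i+1}·y_i), indices taken mod 4.
Σ = (12) + (1) + (-14) + (12) = 11
Area = |Σ|/2 = 5.5.
Net area = 99 − 5.5 = 93.5.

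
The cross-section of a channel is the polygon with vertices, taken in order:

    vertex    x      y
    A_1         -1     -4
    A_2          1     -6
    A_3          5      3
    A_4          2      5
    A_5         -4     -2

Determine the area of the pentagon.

46

Cross-terms: 10, 33, 19, 16, 14  ⇒  Σ = 92
Area = |Σ|/2 = 46.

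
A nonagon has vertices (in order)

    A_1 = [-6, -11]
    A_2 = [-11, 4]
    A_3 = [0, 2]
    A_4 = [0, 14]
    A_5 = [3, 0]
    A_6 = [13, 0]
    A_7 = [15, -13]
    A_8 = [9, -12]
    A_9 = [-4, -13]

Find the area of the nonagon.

320

Cross-terms: -145, -22, 0, -42, 0, -169, -63, -165, -34  ⇒  Σ = -640
Area = |Σ|/2 = 320.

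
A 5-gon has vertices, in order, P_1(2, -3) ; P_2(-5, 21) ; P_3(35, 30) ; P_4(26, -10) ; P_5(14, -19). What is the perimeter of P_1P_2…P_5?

142

|P_1P_2| = √((-7)² + (24)²) = √625 = 25
|P_2P_3| = √((40)² + (9)²) = √1681 = 41
|P_3P_4| = √((-9)² + (-40)²) = √1681 = 41
|P_4P_5| = √((-12)² + (-9)²) = √225 = 15
|P_5P_1| = √((-12)² + (16)²) = √400 = 20
Perimeter = 25 + 41 + 41 + 15 + 20 = 142.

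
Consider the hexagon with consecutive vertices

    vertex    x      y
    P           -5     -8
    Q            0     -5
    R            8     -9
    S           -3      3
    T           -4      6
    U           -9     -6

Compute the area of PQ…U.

88

Σ = (25) + (40) + (-3) + (-6) + (78) + (42) = 176
Area = |Σ|/2 = 88.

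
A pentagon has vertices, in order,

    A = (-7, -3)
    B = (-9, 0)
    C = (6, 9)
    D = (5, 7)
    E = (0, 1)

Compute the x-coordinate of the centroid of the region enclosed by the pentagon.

Apply the shoelace (surveyor's) formula. First the cross-terms c_i = x_i·y_{i+1} − x_{i+1}·y_i:
  -27, -81, -3, 5, 7  ⇒  2A = -99, A = -49.5.
Then Σ (x_i + x_{i+1})·c_i = 618, so x̄ = 618 / (6·(-49.5)) = -206/99.

-206/99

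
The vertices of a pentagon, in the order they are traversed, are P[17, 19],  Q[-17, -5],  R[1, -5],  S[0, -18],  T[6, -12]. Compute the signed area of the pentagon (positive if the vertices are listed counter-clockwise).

368

P→Q: (17)(-5) − (-17)(19) = 238
Q→R: (-17)(-5) − (1)(-5) = 90
R→S: (1)(-18) − (0)(-5) = -18
S→T: (0)(-12) − (6)(-18) = 108
T→P: (6)(19) − (17)(-12) = 318
Σ = 736
Signed area = Σ/2 = 368 (positive ⇒ counter-clockwise traversal).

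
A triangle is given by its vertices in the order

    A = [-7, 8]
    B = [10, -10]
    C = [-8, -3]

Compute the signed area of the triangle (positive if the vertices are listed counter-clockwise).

-102.5

Apply the surveyor's formula: 2A = Σ (x_i·y_{i+1} − x_{i+1}·y_i), indices taken mod 3.
Cross-terms: -10, -110, -85  ⇒  Σ = -205
Signed area = Σ/2 = -102.5 (negative ⇒ clockwise traversal).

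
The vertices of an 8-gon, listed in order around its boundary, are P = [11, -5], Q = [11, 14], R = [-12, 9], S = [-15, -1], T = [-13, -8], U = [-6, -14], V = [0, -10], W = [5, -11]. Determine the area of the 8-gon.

535

Apply the surveyor's formula: 2A = Σ (x_i·y_{i+1} − x_{i+1}·y_i), indices taken mod 8.
Σ = (209) + (267) + (147) + (107) + (134) + (60) + (50) + (96) = 1070
Area = |Σ|/2 = 535.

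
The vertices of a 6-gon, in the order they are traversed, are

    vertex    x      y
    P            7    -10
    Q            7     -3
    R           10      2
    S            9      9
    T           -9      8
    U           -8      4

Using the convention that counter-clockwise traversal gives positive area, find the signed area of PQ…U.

199

Cross-terms: 49, 44, 72, 153, 28, 52  ⇒  Σ = 398
Signed area = Σ/2 = 199 (positive ⇒ counter-clockwise traversal).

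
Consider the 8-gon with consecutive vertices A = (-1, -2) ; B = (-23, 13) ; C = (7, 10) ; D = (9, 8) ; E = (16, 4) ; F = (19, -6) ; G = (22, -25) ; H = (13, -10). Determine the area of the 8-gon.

476

A→B: (-1)(13) − (-23)(-2) = -59
B→C: (-23)(10) − (7)(13) = -321
C→D: (7)(8) − (9)(10) = -34
D→E: (9)(4) − (16)(8) = -92
E→F: (16)(-6) − (19)(4) = -172
F→G: (19)(-25) − (22)(-6) = -343
G→H: (22)(-10) − (13)(-25) = 105
H→A: (13)(-2) − (-1)(-10) = -36
Σ = -952
Area = |Σ|/2 = 476.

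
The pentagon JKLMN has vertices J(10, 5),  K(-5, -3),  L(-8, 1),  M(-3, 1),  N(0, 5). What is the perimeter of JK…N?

42

|JK| = √((-15)² + (-8)²) = √289 = 17
|KL| = √((-3)² + (4)²) = √25 = 5
|LM| = √((5)² + (0)²) = √25 = 5
|MN| = √((3)² + (4)²) = √25 = 5
|NJ| = √((10)² + (0)²) = √100 = 10
Perimeter = 17 + 5 + 5 + 5 + 10 = 42.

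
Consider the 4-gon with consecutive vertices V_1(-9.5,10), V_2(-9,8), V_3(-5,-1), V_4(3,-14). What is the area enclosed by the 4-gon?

16.5

Apply the shoelace formula: 2A = Σ (x_i·y_{i+1} − x_{i+1}·y_i), indices taken mod 4.
Σ = (14) + (49) + (73) + (-103) = 33
Area = |Σ|/2 = 16.5.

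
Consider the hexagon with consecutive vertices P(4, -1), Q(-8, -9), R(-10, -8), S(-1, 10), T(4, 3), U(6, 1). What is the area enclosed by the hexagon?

Apply the shoelace (surveyor's) formula: 2A = Σ (x_i·y_{i+1} − x_{i+1}·y_i), indices taken mod 6.
Cross-terms: -44, -26, -108, -43, -14, -10  ⇒  Σ = -245
Area = |Σ|/2 = 122.5.

122.5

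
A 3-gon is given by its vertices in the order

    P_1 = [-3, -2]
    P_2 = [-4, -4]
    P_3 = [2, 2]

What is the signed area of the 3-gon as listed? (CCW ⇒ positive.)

3

Apply the surveyor's formula: 2A = Σ (x_i·y_{i+1} − x_{i+1}·y_i), indices taken mod 3.
Σ = (4) + (0) + (2) = 6
Signed area = Σ/2 = 3 (positive ⇒ counter-clockwise traversal).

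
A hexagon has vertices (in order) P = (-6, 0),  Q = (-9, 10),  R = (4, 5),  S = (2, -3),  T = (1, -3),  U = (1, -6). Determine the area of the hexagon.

Σ = (-60) + (-85) + (-22) + (-3) + (-3) + (-36) = -209
Area = |Σ|/2 = 104.5.

104.5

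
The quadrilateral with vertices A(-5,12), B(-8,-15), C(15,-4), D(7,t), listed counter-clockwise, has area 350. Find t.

The doubled signed area Σ (x_i y_{i+1} − x_{i+1} y_i) is linear in t.
With t=0 it equals 540; the coefficient of t is 20 (from the two edges through D).
So 20·t + 540 = 2·350 = 700 ⇒ t = 8.

8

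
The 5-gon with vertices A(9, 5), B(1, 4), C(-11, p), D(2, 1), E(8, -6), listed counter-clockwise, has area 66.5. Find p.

5

Write out the shoelace sum; only the two edges meeting at C involve p:
2·Area = [(1·p − (-11)·4) + ((-11)·1 − 2·p)] + 105
       = -1·p + 138 = 133
⇒ p = 5.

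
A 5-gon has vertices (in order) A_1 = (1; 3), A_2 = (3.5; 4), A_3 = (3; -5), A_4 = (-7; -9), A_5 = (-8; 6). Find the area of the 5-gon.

Apply the shoelace formula: 2A = Σ (x_i·y_{i+1} − x_{i+1}·y_i), indices taken mod 5.
Cross-terms: -6.5, -29.5, -62, -114, -30  ⇒  Σ = -242
Area = |Σ|/2 = 121.

121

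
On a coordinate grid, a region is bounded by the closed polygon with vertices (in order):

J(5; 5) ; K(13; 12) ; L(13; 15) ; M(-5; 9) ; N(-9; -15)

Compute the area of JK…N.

Σ = (-5) + (39) + (192) + (156) + (30) = 412
Area = |Σ|/2 = 206.

206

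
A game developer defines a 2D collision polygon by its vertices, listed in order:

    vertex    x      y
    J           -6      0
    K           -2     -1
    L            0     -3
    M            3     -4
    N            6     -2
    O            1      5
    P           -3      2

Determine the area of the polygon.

Cross-terms: 6, 6, 9, 18, 32, 17, 12  ⇒  Σ = 100
Area = |Σ|/2 = 50.

50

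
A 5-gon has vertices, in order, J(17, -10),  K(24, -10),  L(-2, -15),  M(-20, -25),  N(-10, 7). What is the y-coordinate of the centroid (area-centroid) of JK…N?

-1481/171

Apply Gauss's area formula. First the cross-terms c_i = x_i·y_{i+1} − x_{i+1}·y_i:
  70, -380, -250, -390, -19  ⇒  2A = -969, A = -484.5.
Then Σ (y_i + y_{i+1})·c_i = 25177, so ȳ = 25177 / (6·(-484.5)) = -1481/171.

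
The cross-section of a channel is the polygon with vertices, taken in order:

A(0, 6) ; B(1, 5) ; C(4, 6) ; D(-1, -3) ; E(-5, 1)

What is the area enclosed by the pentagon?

Apply the shoelace formula: 2A = Σ (x_i·y_{i+1} − x_{i+1}·y_i), indices taken mod 5.
A→B: (0)(5) − (1)(6) = -6
B→C: (1)(6) − (4)(5) = -14
C→D: (4)(-3) − (-1)(6) = -6
D→E: (-1)(1) − (-5)(-3) = -16
E→A: (-5)(6) − (0)(1) = -30
Σ = -72
Area = |Σ|/2 = 36.

36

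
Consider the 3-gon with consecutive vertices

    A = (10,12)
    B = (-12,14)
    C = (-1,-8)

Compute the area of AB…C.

Apply the shoelace (surveyor's) formula: 2A = Σ (x_i·y_{i+1} − x_{i+1}·y_i), indices taken mod 3.
Σ = (284) + (110) + (68) = 462
Area = |Σ|/2 = 231.

231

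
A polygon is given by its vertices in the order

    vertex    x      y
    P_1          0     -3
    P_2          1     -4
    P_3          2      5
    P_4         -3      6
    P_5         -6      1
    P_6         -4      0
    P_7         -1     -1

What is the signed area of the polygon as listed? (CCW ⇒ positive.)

43.5

Apply the shoelace (surveyor's) formula: 2A = Σ (x_i·y_{i+1} − x_{i+1}·y_i), indices taken mod 7.
Σ = (3) + (13) + (27) + (33) + (4) + (4) + (3) = 87
Signed area = Σ/2 = 43.5 (positive ⇒ counter-clockwise traversal).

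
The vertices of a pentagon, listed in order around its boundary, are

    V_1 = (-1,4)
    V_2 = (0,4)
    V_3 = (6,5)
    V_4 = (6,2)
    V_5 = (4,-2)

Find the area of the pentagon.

Cross-terms: -4, -24, -18, -20, 14  ⇒  Σ = -52
Area = |Σ|/2 = 26.

26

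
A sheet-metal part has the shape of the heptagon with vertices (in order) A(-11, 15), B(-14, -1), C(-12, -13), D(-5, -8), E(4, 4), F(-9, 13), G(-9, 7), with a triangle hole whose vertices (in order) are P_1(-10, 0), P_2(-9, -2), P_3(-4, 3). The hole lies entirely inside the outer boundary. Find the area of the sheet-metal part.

Outer boundary:
Apply the shoelace formula: 2A = Σ (x_i·y_{i+1} − x_{i+1}·y_i), indices taken mod 7.
Cross-terms: 221, 170, 31, 12, 88, 54, -58  ⇒  Σ = 518
Area = |Σ|/2 = 259.
Hole:
Apply the shoelace (surveyor's) formula: 2A = Σ (x_i·y_{i+1} − x_{i+1}·y_i), indices taken mod 3.
Σ = (20) + (-35) + (30) = 15
Area = |Σ|/2 = 7.5.
Net area = 259 − 7.5 = 251.5.

251.5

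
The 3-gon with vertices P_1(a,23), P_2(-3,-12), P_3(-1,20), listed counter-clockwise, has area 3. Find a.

The doubled signed area Σ (x_i y_{i+1} − x_{i+1} y_i) is linear in a.
With a=0 it equals -26; the coefficient of a is -32 (from the two edges through P_1).
So -32·a + -26 = 2·3 = 6 ⇒ a = -1.

-1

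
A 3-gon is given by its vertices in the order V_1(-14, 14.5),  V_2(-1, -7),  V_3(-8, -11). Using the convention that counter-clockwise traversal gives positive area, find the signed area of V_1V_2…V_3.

-101.25

Σ = (112.5) + (-45) + (-270) = -202.5
Signed area = Σ/2 = -101.25 (negative ⇒ clockwise traversal).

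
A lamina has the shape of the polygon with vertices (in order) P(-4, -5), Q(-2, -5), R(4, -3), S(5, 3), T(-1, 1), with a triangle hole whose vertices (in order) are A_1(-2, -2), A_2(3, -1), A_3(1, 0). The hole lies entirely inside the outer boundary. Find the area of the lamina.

36.5

Outer boundary:
Apply Gauss's area formula: 2A = Σ (x_i·y_{i+1} − x_{i+1}·y_i), indices taken mod 5.
Σ = (10) + (26) + (27) + (8) + (9) = 80
Area = |Σ|/2 = 40.
Hole:
Apply the shoelace (surveyor's) formula: 2A = Σ (x_i·y_{i+1} − x_{i+1}·y_i), indices taken mod 3.
Σ = (8) + (1) + (-2) = 7
Area = |Σ|/2 = 3.5.
Net area = 40 − 3.5 = 36.5.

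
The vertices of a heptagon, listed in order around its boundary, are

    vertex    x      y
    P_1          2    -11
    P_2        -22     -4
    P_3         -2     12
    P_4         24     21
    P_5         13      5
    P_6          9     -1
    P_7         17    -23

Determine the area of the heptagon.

697

Apply the shoelace formula: 2A = Σ (x_i·y_{i+1} − x_{i+1}·y_i), indices taken mod 7.
Σ = (-250) + (-272) + (-330) + (-153) + (-58) + (-190) + (-141) = -1394
Area = |Σ|/2 = 697.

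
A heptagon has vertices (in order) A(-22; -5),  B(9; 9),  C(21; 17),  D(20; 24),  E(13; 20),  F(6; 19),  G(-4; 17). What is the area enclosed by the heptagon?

381

Cross-terms: -153, -36, 164, 88, 127, 178, 394  ⇒  Σ = 762
Area = |Σ|/2 = 381.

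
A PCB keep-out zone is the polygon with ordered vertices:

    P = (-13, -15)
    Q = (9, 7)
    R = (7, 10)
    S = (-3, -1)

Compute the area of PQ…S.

Apply the surveyor's formula: 2A = Σ (x_i·y_{i+1} − x_{i+1}·y_i), indices taken mod 4.
P→Q: (-13)(7) − (9)(-15) = 44
Q→R: (9)(10) − (7)(7) = 41
R→S: (7)(-1) − (-3)(10) = 23
S→P: (-3)(-15) − (-13)(-1) = 32
Σ = 140
Area = |Σ|/2 = 70.

70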